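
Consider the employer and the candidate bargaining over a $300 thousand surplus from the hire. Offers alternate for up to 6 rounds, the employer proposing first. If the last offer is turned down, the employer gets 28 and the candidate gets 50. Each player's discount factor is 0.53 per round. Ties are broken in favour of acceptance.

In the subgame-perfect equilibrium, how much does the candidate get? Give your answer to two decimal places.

Solve by backward induction from round 6.
Round 6 (the candidate proposes): the employer gets 28 if talks fail, so the candidate offers 28 and keeps 272.
Round 5 (the employer proposes): the candidate can get 272 next round, worth 0.53 × 272 = 144.16 now. The employer offers 144.16 and keeps 300 − 144.16 = 155.84.
Round 4 (the candidate proposes): the employer can get 155.84 next round, worth 0.53 × 155.84 = 82.5952 now. The candidate offers 82.5952 and keeps 300 − 82.5952 = 217.4048.
Round 3 (the employer proposes): the candidate can get 217.4048 next round, worth 0.53 × 217.4048 = 115.224544 now, so the employer offers 115.224544, keeping 184.775456.
Round 2 (the candidate proposes): the employer can get 184.775456 next round, worth 0.53 × 184.775456 = 97.93099168 now, so the candidate offers 97.93099168, keeping 202.06900832.
Round 1 (the employer proposes): the candidate can get 202.06900832 next round, worth 0.53 × 202.06900832 = 107.0965744096 now, so the employer offers 107.0965744096, keeping 192.9034255904.

107.10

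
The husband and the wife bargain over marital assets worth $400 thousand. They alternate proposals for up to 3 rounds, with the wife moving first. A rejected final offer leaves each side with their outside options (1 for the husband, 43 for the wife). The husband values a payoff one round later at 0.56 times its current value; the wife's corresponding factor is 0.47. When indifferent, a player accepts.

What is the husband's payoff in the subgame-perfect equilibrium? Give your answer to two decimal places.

Work backward from the last round.
Round 3 (the wife proposes): the husband gets 1 if talks fail, so the wife offers 1 and keeps 399.
Round 2 (the husband proposes): the wife can get 399 next round, worth 0.47 × 399 = 187.53 now. The husband offers 187.53 and keeps 400 − 187.53 = 212.47.
Round 1 (the wife proposes): the husband can get 212.47 next round, worth 0.56 × 212.47 = 118.9832 now. The wife offers 118.9832 and keeps 400 − 118.9832 = 281.0168.

118.98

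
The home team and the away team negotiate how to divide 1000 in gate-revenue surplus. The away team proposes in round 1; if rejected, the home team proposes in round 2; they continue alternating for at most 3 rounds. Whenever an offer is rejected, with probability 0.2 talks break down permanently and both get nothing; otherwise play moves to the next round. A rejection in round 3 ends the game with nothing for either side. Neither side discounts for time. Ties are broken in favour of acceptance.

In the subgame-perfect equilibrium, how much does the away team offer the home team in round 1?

160

By backward induction:
Round 3 (the away team proposes): rejection yields 0 for the home team; the away team offers 0 and keeps 1000.
Round 2 (the home team proposes): rejecting gives the away team an expected 0.8 × 1000 = 800, so the home team offers 800, keeping 200.
Round 1 (the away team proposes): rejecting gives the home team an expected 0.8 × 200 = 160; the away team offers that and keeps 840.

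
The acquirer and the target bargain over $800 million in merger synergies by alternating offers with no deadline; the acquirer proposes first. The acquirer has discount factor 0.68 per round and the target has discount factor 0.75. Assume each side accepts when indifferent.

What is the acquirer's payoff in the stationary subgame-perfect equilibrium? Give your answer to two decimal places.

In a stationary SPE each proposer offers the other exactly their discounted continuation value.
If the acquirer keeps x when proposing and the target keeps y when proposing, then x = 800 − 0.75y and y = 800 − 0.68x.
Solving: x = 800(1 − 0.75) / (1 − 0.68·0.75) = 200 / 0.49 ≈ 408.1633.
The target gets 800 − 408.1633 ≈ 391.8367.

408.16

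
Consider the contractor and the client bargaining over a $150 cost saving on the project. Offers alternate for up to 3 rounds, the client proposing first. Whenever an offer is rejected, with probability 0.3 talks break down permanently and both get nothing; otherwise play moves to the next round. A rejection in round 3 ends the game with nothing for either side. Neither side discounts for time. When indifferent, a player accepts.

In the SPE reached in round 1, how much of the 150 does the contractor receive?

31.5

Round 3 (the client proposes): the contractor will accept anything ≥ 0, so the client offers 0 and keeps 150.
Round 2 (the contractor proposes): rejecting gives the client an expected 0.7 × 150 = 105, so the contractor offers 105, keeping 45.
Round 1 (the client proposes): rejecting gives the contractor an expected 0.7 × 45 = 31.5. The client offers 31.5 and keeps 150 − 31.5 = 118.5.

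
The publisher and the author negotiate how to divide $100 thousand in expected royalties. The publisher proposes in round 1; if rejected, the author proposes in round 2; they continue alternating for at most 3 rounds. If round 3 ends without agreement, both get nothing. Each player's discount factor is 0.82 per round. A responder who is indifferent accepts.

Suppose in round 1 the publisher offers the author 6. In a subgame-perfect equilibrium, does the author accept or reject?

Round 3 (the publisher proposes): rejection yields 0 for the author; the publisher offers 0 and keeps 100.
Round 2 (the author proposes): the publisher can get 100 next round, worth 0.82 × 100 = 82 now, so the author offers 82, keeping 18.
So by rejecting in round 1, the author gets 18 next round, worth 0.82 × 18 = 14.76 now.
Offer 6 < 14.76, so the author rejects.

Reject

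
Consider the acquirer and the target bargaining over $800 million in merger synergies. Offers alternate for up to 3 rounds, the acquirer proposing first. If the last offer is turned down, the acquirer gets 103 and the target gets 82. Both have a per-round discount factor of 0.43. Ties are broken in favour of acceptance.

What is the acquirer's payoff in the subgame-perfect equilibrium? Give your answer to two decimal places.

588.76

Round 3 (the acquirer proposes): the target gets 82 if talks fail, so the acquirer offers 82 and keeps 718.
Round 2 (the target proposes): the acquirer can get 718 next round, worth 0.43 × 718 = 308.74 now; the target offers that and keeps 491.26.
Round 1 (the acquirer proposes): the target can get 491.26 next round, worth 0.43 × 491.26 = 211.2418 now; the acquirer offers that and keeps 588.7582.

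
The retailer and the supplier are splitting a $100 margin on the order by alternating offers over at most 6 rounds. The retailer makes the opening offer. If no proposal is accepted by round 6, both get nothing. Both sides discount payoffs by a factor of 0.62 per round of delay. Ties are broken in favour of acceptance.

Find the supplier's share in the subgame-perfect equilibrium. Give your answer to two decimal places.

41.78

Round 6 (the supplier proposes): rejection yields 0 for the retailer; the supplier offers 0 and keeps 100.
Round 5 (the retailer proposes): the supplier can get 100 next round, worth 0.62 × 100 = 62 now. The retailer offers 62 and keeps 100 − 62 = 38.
Round 4 (the supplier proposes): the retailer can get 38 next round, worth 0.62 × 38 = 23.56 now, so the supplier offers 23.56, keeping 76.44.
Round 3 (the retailer proposes): the supplier can get 76.44 next round, worth 0.62 × 76.44 = 47.3928 now; the retailer offers that and keeps 52.6072.
Round 2 (the supplier proposes): the retailer can get 52.6072 next round, worth 0.62 × 52.6072 = 32.616464 now. The supplier offers 32.616464 and keeps 100 − 32.616464 = 67.383536.
Round 1 (the retailer proposes): the supplier can get 67.383536 next round, worth 0.62 × 67.383536 = 41.77779232 now, so the retailer offers 41.77779232, keeping 58.22220768.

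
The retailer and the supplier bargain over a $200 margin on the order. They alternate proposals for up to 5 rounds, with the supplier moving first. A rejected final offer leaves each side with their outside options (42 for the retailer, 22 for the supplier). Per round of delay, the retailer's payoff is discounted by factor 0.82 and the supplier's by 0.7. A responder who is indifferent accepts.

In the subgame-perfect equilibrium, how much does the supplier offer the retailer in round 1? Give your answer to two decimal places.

91.28

Work backward from the last round.
Round 5 (the supplier proposes): the retailer gets 42 if talks fail, so the supplier offers 42 and keeps 158.
Round 4 (the retailer proposes): the supplier can get 158 next round, worth 0.7 × 158 = 110.6 now, so the retailer offers 110.6, keeping 89.4.
Round 3 (the supplier proposes): the retailer can get 89.4 next round, worth 0.82 × 89.4 = 73.308 now. The supplier offers 73.308 and keeps 200 − 73.308 = 126.692.
Round 2 (the retailer proposes): the supplier can get 126.692 next round, worth 0.7 × 126.692 = 88.6844 now; the retailer offers that and keeps 111.3156.
Round 1 (the supplier proposes): the retailer can get 111.3156 next round, worth 0.82 × 111.3156 = 91.278792 now. The supplier offers 91.278792 and keeps 200 − 91.278792 = 108.721208.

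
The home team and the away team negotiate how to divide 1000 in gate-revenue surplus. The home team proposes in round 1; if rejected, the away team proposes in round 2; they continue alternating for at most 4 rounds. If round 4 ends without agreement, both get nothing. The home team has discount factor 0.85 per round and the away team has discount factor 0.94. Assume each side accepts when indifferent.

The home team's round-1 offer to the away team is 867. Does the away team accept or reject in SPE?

Reject

Work out the away team's continuation value if the offer is rejected.
Round 4 (the away team proposes): the home team will accept anything ≥ 0, so the away team offers 0 and keeps 1000.
Round 3 (the home team proposes): the away team can get 1000 next round, worth 0.94 × 1000 = 940 now. The home team offers 940 and keeps 1000 − 940 = 60.
Round 2 (the away team proposes): the home team can get 60 next round, worth 0.85 × 60 = 51 now; the away team offers that and keeps 949.
So by rejecting in round 1, the away team gets 949 next round, worth 0.94 × 949 = 892.06 now.
Offer 867 < 892.06, so the away team rejects.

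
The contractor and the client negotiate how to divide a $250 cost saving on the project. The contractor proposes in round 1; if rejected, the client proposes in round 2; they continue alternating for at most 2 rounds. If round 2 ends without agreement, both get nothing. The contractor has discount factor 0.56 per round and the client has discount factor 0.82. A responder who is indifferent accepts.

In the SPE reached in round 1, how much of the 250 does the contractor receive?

Round 2 (the client proposes): rejection yields 0 for the contractor; the client offers 0 and keeps 250.
Round 1 (the contractor proposes): the client can get 250 next round, worth 0.82 × 250 = 205 now, so the contractor offers 205, keeping 45.

45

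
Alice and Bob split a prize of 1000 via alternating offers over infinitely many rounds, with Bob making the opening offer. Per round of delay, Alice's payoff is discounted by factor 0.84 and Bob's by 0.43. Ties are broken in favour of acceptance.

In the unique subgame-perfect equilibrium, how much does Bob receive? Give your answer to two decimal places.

In a stationary SPE each proposer offers the other exactly their discounted continuation value.
If Bob keeps x when proposing and Alice keeps y when proposing, then x = 1000 − 0.84y and y = 1000 − 0.43x.
Solving: x = 1000(1 − 0.84) / (1 − 0.43·0.84) = 160 / 0.6388 ≈ 250.4696.
Alice gets 1000 − 250.4696 ≈ 749.5304.

250.47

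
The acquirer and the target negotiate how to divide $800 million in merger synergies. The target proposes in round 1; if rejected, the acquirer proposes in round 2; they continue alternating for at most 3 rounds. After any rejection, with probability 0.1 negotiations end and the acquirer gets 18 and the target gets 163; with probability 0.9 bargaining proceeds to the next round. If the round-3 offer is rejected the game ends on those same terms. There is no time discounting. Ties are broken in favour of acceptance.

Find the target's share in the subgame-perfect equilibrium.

726.29

By backward induction:
Round 3 (the target proposes): the acquirer gets 18 if talks fail, so the target offers 18 and keeps 782.
Round 2 (the acquirer proposes): rejecting gives the target an expected 0.9 × 782 + 0.1 × 163 = 720.1; the acquirer offers that and keeps 79.9.
Round 1 (the target proposes): rejecting gives the acquirer an expected 0.9 × 79.9 + 0.1 × 18 = 73.71, so the target offers 73.71, keeping 726.29.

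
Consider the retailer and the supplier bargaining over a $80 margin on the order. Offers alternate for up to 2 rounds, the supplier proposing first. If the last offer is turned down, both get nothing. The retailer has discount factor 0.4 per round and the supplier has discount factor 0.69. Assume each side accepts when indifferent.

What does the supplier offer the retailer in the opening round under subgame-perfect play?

32

By backward induction:
Round 2 (the retailer proposes): the supplier will accept anything ≥ 0, so the retailer offers 0 and keeps 80.
Round 1 (the supplier proposes): the retailer can get 80 next round, worth 0.4 × 80 = 32 now, so the supplier offers 32, keeping 48.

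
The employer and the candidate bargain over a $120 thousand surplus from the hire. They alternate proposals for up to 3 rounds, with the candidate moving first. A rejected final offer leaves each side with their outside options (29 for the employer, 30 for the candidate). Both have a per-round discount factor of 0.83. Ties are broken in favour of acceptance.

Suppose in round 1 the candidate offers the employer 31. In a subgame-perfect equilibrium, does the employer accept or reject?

Round 3 (the candidate proposes): the employer gets 29 if talks fail, so the candidate offers 29 and keeps 91.
Round 2 (the employer proposes): the candidate can get 91 next round, worth 0.83 × 91 = 75.53 now, so the employer offers 75.53, keeping 44.47.
So by rejecting in round 1, the employer gets 44.47 next round, worth 0.83 × 44.47 = 36.9101 now.
Offer 31 < 36.9101, so the employer rejects.

Reject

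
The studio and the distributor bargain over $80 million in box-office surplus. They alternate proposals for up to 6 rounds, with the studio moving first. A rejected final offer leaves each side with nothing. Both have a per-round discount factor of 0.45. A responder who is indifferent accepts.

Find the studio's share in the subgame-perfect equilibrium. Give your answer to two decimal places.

Work backward from the last round.
Round 6 (the distributor proposes): the studio will accept anything ≥ 0, so the distributor offers 0 and keeps 80.
Round 5 (the studio proposes): the distributor can get 80 next round, worth 0.45 × 80 = 36 now; the studio offers that and keeps 44.
Round 4 (the distributor proposes): the studio can get 44 next round, worth 0.45 × 44 = 19.8 now; the distributor offers that and keeps 60.2.
Round 3 (the studio proposes): the distributor can get 60.2 next round, worth 0.45 × 60.2 = 27.09 now, so the studio offers 27.09, keeping 52.91.
Round 2 (the distributor proposes): the studio can get 52.91 next round, worth 0.45 × 52.91 = 23.8095 now; the distributor offers that and keeps 56.1905.
Round 1 (the studio proposes): the distributor can get 56.1905 next round, worth 0.45 × 56.1905 = 25.285725 now, so the studio offers 25.285725, keeping 54.714275.

54.71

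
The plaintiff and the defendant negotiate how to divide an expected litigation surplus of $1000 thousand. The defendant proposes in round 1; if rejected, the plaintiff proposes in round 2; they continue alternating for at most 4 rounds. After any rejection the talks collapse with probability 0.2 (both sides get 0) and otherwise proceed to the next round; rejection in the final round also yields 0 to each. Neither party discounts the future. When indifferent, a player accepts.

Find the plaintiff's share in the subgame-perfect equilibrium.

Round 4 (the plaintiff proposes): rejection yields 0 for the defendant; the plaintiff offers 0 and keeps 1000.
Round 3 (the defendant proposes): rejecting gives the plaintiff an expected 0.8 × 1000 = 800. The defendant offers 800 and keeps 1000 − 800 = 200.
Round 2 (the plaintiff proposes): rejecting gives the defendant an expected 0.8 × 200 = 160. The plaintiff offers 160 and keeps 1000 − 160 = 840.
Round 1 (the defendant proposes): rejecting gives the plaintiff an expected 0.8 × 840 = 672; the defendant offers that and keeps 328.

672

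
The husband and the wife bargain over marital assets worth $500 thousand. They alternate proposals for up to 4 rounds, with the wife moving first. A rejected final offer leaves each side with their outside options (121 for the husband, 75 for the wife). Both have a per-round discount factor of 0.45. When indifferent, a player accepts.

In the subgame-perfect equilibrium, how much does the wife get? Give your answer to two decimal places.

337.52

Round 4 (the husband proposes): the wife gets 75 if talks fail, so the husband offers 75 and keeps 425.
Round 3 (the wife proposes): the husband can get 425 next round, worth 0.45 × 425 = 191.25 now, so the wife offers 191.25, keeping 308.75.
Round 2 (the husband proposes): the wife can get 308.75 next round, worth 0.45 × 308.75 = 138.9375 now, so the husband offers 138.9375, keeping 361.0625.
Round 1 (the wife proposes): the husband can get 361.0625 next round, worth 0.45 × 361.0625 = 162.478125 now. The wife offers 162.478125 and keeps 500 − 162.478125 = 337.521875.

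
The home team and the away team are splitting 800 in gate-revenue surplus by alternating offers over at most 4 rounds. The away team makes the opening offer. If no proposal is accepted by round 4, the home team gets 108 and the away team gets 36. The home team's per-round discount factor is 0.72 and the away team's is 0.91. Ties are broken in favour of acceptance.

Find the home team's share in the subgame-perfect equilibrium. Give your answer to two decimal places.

Work backward from the last round.
Round 4 (the home team proposes): the away team gets 36 if talks fail, so the home team offers 36 and keeps 764.
Round 3 (the away team proposes): the home team can get 764 next round, worth 0.72 × 764 = 550.08 now, so the away team offers 550.08, keeping 249.92.
Round 2 (the home team proposes): the away team can get 249.92 next round, worth 0.91 × 249.92 = 227.4272 now, so the home team offers 227.4272, keeping 572.5728.
Round 1 (the away team proposes): the home team can get 572.5728 next round, worth 0.72 × 572.5728 = 412.252416 now; the away team offers that and keeps 387.747584.

412.25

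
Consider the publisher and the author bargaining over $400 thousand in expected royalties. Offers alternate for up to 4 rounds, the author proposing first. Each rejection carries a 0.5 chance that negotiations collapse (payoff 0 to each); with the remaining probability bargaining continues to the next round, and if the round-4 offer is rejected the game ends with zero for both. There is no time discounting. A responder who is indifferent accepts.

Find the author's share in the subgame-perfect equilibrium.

250

Round 4 (the publisher proposes): the author will accept anything ≥ 0, so the publisher offers 0 and keeps 400.
Round 3 (the author proposes): rejecting gives the publisher an expected 0.5 × 400 = 200. The author offers 200 and keeps 400 − 200 = 200.
Round 2 (the publisher proposes): rejecting gives the author an expected 0.5 × 200 = 100; the publisher offers that and keeps 300.
Round 1 (the author proposes): rejecting gives the publisher an expected 0.5 × 300 = 150; the author offers that and keeps 250.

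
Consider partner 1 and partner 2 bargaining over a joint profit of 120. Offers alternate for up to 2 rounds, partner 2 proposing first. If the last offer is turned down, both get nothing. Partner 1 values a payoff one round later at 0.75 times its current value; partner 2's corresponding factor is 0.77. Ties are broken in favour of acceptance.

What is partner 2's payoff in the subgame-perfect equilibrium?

Work backward from the last round.
Round 2 (partner 1 proposes): partner 2 will accept anything ≥ 0, so partner 1 offers 0 and keeps 120.
Round 1 (partner 2 proposes): partner 1 can get 120 next round, worth 0.75 × 120 = 90 now, so partner 2 offers 90, keeping 30.

30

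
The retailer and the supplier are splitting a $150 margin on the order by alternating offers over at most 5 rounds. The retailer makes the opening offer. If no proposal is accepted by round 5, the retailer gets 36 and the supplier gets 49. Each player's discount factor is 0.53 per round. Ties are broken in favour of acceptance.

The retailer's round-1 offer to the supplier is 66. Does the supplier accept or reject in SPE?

Work out the supplier's continuation value if the offer is rejected.
Round 5 (the retailer proposes): the supplier gets 49 if talks fail, so the retailer offers 49 and keeps 101.
Round 4 (the supplier proposes): the retailer can get 101 next round, worth 0.53 × 101 = 53.53 now, so the supplier offers 53.53, keeping 96.47.
Round 3 (the retailer proposes): the supplier can get 96.47 next round, worth 0.53 × 96.47 = 51.1291 now, so the retailer offers 51.1291, keeping 98.8709.
Round 2 (the supplier proposes): the retailer can get 98.8709 next round, worth 0.53 × 98.8709 = 52.401577 now. The supplier offers 52.401577 and keeps 150 − 52.401577 = 97.598423.
So by rejecting in round 1, the supplier gets 97.598423 next round, worth 0.53 × 97.598423 = 51.72716419 now.
Offer 66 ≥ 51.72716419, so the supplier accepts.

Accept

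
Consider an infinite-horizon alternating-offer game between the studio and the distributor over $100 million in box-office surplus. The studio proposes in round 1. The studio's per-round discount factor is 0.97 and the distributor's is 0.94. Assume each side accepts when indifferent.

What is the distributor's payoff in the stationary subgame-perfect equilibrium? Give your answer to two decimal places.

Let x be the studio's share when the studio proposes and y be the distributor's share when the distributor proposes.
The distributor accepts iff offered ≥ 0.94·y, so x = 100 − 0.94y. Symmetrically y = 100 − 0.97x.
Substituting: x = 100 − 0.94(100 − 0.97x), giving x(1 − 0.97·0.94) = 100(1 − 0.94).
So x = 100 × 0.06 / 0.0882 ≈ 68.0272, and the distributor receives 100 − x ≈ 31.9728.

31.97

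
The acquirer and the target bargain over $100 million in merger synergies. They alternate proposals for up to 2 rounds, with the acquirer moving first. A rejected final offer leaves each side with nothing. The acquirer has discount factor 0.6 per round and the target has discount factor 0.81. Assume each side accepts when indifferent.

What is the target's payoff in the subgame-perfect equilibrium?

By backward induction:
Round 2 (the target proposes): the acquirer will accept anything ≥ 0, so the target offers 0 and keeps 100.
Round 1 (the acquirer proposes): the target can get 100 next round, worth 0.81 × 100 = 81 now; the acquirer offers that and keeps 19.

81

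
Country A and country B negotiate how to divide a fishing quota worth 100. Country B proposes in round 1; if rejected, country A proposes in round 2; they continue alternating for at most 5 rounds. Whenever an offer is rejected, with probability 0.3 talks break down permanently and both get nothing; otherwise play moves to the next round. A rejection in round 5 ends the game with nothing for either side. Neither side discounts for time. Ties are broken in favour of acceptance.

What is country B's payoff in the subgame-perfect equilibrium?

By backward induction:
Round 5 (country B proposes): rejection yields 0 for country A; country B offers 0 and keeps 100.
Round 4 (country A proposes): rejecting gives country B an expected 0.7 × 100 = 70, so country A offers 70, keeping 30.
Round 3 (country B proposes): rejecting gives country A an expected 0.7 × 30 = 21, so country B offers 21, keeping 79.
Round 2 (country A proposes): rejecting gives country B an expected 0.7 × 79 = 55.3; country A offers that and keeps 44.7.
Round 1 (country B proposes): rejecting gives country A an expected 0.7 × 44.7 = 31.29, so country B offers 31.29, keeping 68.71.

68.71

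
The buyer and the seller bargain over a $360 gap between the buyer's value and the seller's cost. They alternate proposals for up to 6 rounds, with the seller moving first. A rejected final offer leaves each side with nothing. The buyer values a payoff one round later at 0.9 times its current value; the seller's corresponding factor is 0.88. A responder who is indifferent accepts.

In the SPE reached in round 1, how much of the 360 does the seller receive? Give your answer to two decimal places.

87.09

Solve by backward induction from round 6.
Round 6 (the buyer proposes): rejection yields 0 for the seller; the buyer offers 0 and keeps 360.
Round 5 (the seller proposes): the buyer can get 360 next round, worth 0.9 × 360 = 324 now, so the seller offers 324, keeping 36.
Round 4 (the buyer proposes): the seller can get 36 next round, worth 0.88 × 36 = 31.68 now; the buyer offers that and keeps 328.32.
Round 3 (the seller proposes): the buyer can get 328.32 next round, worth 0.9 × 328.32 = 295.488 now, so the seller offers 295.488, keeping 64.512.
Round 2 (the buyer proposes): the seller can get 64.512 next round, worth 0.88 × 64.512 = 56.77056 now, so the buyer offers 56.77056, keeping 303.22944.
Round 1 (the seller proposes): the buyer can get 303.22944 next round, worth 0.9 × 303.22944 = 272.906496 now; the seller offers that and keeps 87.093504.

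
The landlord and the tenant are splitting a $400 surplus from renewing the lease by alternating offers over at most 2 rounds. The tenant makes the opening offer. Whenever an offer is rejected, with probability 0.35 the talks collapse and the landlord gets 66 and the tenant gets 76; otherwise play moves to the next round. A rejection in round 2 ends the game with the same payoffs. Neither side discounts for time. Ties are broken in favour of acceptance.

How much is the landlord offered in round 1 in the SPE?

233.7

By backward induction:
Round 2 (the landlord proposes): the tenant gets 76 if talks fail, so the landlord offers 76 and keeps 324.
Round 1 (the tenant proposes): rejecting gives the landlord an expected 0.65 × 324 + 0.35 × 66 = 233.7, so the tenant offers 233.7, keeping 166.3.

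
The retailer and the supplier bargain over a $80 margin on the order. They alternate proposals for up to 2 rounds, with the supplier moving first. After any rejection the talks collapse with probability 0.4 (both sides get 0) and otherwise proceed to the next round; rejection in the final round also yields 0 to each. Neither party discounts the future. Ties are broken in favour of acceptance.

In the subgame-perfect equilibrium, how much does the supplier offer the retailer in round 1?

Round 2 (the retailer proposes): the supplier will accept anything ≥ 0, so the retailer offers 0 and keeps 80.
Round 1 (the supplier proposes): rejecting gives the retailer an expected 0.6 × 80 = 48, so the supplier offers 48, keeping 32.

48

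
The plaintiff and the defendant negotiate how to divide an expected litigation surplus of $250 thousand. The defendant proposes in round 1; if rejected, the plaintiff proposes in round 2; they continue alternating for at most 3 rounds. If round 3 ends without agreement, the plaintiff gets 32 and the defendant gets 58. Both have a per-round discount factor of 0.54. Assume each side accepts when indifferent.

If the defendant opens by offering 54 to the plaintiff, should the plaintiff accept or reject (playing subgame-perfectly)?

Work out the plaintiff's continuation value if the offer is rejected.
Round 3 (the defendant proposes): the plaintiff gets 32 if talks fail, so the defendant offers 32 and keeps 218.
Round 2 (the plaintiff proposes): the defendant can get 218 next round, worth 0.54 × 218 = 117.72 now; the plaintiff offers that and keeps 132.28.
So by rejecting in round 1, the plaintiff gets 132.28 next round, worth 0.54 × 132.28 = 71.4312 now.
Offer 54 < 71.4312, so the plaintiff rejects.

Reject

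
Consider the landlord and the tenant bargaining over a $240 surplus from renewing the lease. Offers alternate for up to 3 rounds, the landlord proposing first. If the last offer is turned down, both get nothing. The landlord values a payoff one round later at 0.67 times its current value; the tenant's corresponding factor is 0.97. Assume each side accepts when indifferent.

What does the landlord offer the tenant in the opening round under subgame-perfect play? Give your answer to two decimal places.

Solve by backward induction from round 3.
Round 3 (the landlord proposes): rejection yields 0 for the tenant; the landlord offers 0 and keeps 240.
Round 2 (the tenant proposes): the landlord can get 240 next round, worth 0.67 × 240 = 160.8 now; the tenant offers that and keeps 79.2.
Round 1 (the landlord proposes): the tenant can get 79.2 next round, worth 0.97 × 79.2 = 76.824 now, so the landlord offers 76.824, keeping 163.176.

76.82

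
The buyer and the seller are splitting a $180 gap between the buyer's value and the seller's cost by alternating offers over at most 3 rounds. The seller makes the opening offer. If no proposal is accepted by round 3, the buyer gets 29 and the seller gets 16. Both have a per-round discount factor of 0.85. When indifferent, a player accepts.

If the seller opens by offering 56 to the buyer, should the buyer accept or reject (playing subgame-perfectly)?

Work out the buyer's continuation value if the offer is rejected.
Round 3 (the seller proposes): the buyer gets 29 if talks fail, so the seller offers 29 and keeps 151.
Round 2 (the buyer proposes): the seller can get 151 next round, worth 0.85 × 151 = 128.35 now. The buyer offers 128.35 and keeps 180 − 128.35 = 51.65.
So by rejecting in round 1, the buyer gets 51.65 next round, worth 0.85 × 51.65 = 43.9025 now.
Offer 56 ≥ 43.9025, so the buyer accepts.

Accept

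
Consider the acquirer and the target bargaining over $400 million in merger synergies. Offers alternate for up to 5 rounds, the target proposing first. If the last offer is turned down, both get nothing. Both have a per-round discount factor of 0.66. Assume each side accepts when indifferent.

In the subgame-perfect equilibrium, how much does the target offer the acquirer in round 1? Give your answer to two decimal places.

128.86

Round 5 (the target proposes): the acquirer will accept anything ≥ 0, so the target offers 0 and keeps 400.
Round 4 (the acquirer proposes): the target can get 400 next round, worth 0.66 × 400 = 264 now. The acquirer offers 264 and keeps 400 − 264 = 136.
Round 3 (the target proposes): the acquirer can get 136 next round, worth 0.66 × 136 = 89.76 now. The target offers 89.76 and keeps 400 − 89.76 = 310.24.
Round 2 (the acquirer proposes): the target can get 310.24 next round, worth 0.66 × 310.24 = 204.7584 now, so the acquirer offers 204.7584, keeping 195.2416.
Round 1 (the target proposes): the acquirer can get 195.2416 next round, worth 0.66 × 195.2416 = 128.859456 now, so the target offers 128.859456, keeping 271.140544.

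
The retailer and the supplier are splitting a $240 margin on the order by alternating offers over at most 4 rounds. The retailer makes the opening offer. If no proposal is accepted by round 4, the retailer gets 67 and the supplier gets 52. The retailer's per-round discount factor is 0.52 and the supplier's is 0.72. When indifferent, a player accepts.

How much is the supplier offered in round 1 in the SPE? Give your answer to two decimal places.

129.58

Work backward from the last round.
Round 4 (the supplier proposes): the retailer gets 67 if talks fail, so the supplier offers 67 and keeps 173.
Round 3 (the retailer proposes): the supplier can get 173 next round, worth 0.72 × 173 = 124.56 now. The retailer offers 124.56 and keeps 240 − 124.56 = 115.44.
Round 2 (the supplier proposes): the retailer can get 115.44 next round, worth 0.52 × 115.44 = 60.0288 now, so the supplier offers 60.0288, keeping 179.9712.
Round 1 (the retailer proposes): the supplier can get 179.9712 next round, worth 0.72 × 179.9712 = 129.579264 now, so the retailer offers 129.579264, keeping 110.420736.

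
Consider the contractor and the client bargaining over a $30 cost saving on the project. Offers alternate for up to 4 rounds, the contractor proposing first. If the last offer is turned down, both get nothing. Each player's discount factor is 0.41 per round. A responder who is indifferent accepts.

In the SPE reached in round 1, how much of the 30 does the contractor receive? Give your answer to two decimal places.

20.68

Work backward from the last round.
Round 4 (the client proposes): rejection yields 0 for the contractor; the client offers 0 and keeps 30.
Round 3 (the contractor proposes): the client can get 30 next round, worth 0.41 × 30 = 12.3 now. The contractor offers 12.3 and keeps 30 − 12.3 = 17.7.
Round 2 (the client proposes): the contractor can get 17.7 next round, worth 0.41 × 17.7 = 7.257 now, so the client offers 7.257, keeping 22.743.
Round 1 (the contractor proposes): the client can get 22.743 next round, worth 0.41 × 22.743 = 9.32463 now; the contractor offers that and keeps 20.67537.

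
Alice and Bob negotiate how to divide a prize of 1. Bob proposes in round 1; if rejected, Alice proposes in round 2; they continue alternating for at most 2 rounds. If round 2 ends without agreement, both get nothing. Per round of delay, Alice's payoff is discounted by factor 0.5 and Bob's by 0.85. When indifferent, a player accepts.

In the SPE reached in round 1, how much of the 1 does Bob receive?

Round 2 (Alice proposes): Bob will accept anything ≥ 0, so Alice offers 0 and keeps 1.
Round 1 (Bob proposes): Alice can get 1 next round, worth 0.5 × 1 = 0.5 now, so Bob offers 0.5, keeping 0.5.

0.5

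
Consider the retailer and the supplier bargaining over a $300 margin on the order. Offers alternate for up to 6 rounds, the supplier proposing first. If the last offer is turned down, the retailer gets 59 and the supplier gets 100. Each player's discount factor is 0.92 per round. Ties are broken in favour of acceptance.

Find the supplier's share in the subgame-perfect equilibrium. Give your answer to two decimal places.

Round 6 (the retailer proposes): the supplier gets 100 if talks fail, so the retailer offers 100 and keeps 200.
Round 5 (the supplier proposes): the retailer can get 200 next round, worth 0.92 × 200 = 184 now, so the supplier offers 184, keeping 116.
Round 4 (the retailer proposes): the supplier can get 116 next round, worth 0.92 × 116 = 106.72 now; the retailer offers that and keeps 193.28.
Round 3 (the supplier proposes): the retailer can get 193.28 next round, worth 0.92 × 193.28 = 177.8176 now; the supplier offers that and keeps 122.1824.
Round 2 (the retailer proposes): the supplier can get 122.1824 next round, worth 0.92 × 122.1824 = 112.407808 now, so the retailer offers 112.407808, keeping 187.592192.
Round 1 (the supplier proposes): the retailer can get 187.592192 next round, worth 0.92 × 187.592192 = 172.58481664 now. The supplier offers 172.58481664 and keeps 300 − 172.58481664 = 127.41518336.

127.42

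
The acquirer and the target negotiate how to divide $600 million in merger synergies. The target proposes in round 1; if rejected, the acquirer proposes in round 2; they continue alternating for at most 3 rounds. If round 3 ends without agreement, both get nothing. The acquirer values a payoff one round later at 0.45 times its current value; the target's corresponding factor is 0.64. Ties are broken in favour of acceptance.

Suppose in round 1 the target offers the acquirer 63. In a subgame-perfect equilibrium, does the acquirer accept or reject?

Round 3 (the target proposes): rejection yields 0 for the acquirer; the target offers 0 and keeps 600.
Round 2 (the acquirer proposes): the target can get 600 next round, worth 0.64 × 600 = 384 now, so the acquirer offers 384, keeping 216.
So by rejecting in round 1, the acquirer gets 216 next round, worth 0.45 × 216 = 97.2 now.
Offer 63 < 97.2, so the acquirer rejects.

Reject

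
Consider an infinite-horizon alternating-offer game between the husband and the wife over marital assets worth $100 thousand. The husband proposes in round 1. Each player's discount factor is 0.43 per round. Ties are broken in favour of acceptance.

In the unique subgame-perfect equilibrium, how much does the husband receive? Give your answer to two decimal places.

In a stationary SPE each proposer offers the other exactly their discounted continuation value.
If the husband keeps x when proposing and the wife keeps y when proposing, then x = 100 − 0.43y and y = 100 − 0.43x.
Solving: x = 100(1 − 0.43) / (1 − 0.43·0.43) = 57 / 0.8151 ≈ 69.9301.
The wife gets 100 − 69.9301 ≈ 30.0699.

69.93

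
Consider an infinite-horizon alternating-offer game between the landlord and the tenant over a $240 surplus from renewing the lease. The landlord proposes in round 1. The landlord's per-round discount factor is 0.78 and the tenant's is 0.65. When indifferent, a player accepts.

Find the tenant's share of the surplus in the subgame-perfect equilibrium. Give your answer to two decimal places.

69.61

When the landlord proposes, the tenant accepts any offer worth at least 0.65 times what the tenant would get by proposing next round; and vice versa.
This gives x = 240 − 0.65y and y = 240 − 0.78x, where x and y are each side's share when it proposes.
Hence (1 − 0.65·0.78)x = 240(1 − 0.65), i.e. 0.493·x = 84.
x ≈ 170.3854; the tenant's share is 240 − x ≈ 69.6146.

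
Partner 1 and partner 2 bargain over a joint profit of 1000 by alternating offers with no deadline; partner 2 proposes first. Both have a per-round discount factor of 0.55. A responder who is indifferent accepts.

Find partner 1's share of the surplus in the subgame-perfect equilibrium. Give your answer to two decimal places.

In a stationary SPE each proposer offers the other exactly their discounted continuation value.
If partner 2 keeps x when proposing and partner 1 keeps y when proposing, then x = 1000 − 0.55y and y = 1000 − 0.55x.
Solving: x = 1000(1 − 0.55) / (1 − 0.55·0.55) = 450 / 0.6975 ≈ 645.1613.
Partner 1 gets 1000 − 645.1613 ≈ 354.8387.

354.84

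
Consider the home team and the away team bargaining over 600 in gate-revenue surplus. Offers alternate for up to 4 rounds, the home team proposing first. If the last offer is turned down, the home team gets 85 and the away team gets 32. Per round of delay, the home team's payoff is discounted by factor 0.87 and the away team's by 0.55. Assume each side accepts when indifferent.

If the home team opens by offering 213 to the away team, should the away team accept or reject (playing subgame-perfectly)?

Round 4 (the away team proposes): the home team gets 85 if talks fail, so the away team offers 85 and keeps 515.
Round 3 (the home team proposes): the away team can get 515 next round, worth 0.55 × 515 = 283.25 now. The home team offers 283.25 and keeps 600 − 283.25 = 316.75.
Round 2 (the away team proposes): the home team can get 316.75 next round, worth 0.87 × 316.75 = 275.5725 now, so the away team offers 275.5725, keeping 324.4275.
So by rejecting in round 1, the away team gets 324.4275 next round, worth 0.55 × 324.4275 = 178.435125 now.
Offer 213 ≥ 178.435125, so the away team accepts.

Accept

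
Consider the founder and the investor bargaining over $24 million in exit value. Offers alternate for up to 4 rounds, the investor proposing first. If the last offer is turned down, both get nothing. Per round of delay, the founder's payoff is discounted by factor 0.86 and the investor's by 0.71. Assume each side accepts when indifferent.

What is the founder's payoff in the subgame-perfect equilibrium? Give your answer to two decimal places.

18.59

Round 4 (the founder proposes): rejection yields 0 for the investor; the founder offers 0 and keeps 24.
Round 3 (the investor proposes): the founder can get 24 next round, worth 0.86 × 24 = 20.64 now. The investor offers 20.64 and keeps 24 − 20.64 = 3.36.
Round 2 (the founder proposes): the investor can get 3.36 next round, worth 0.71 × 3.36 = 2.3856 now. The founder offers 2.3856 and keeps 24 − 2.3856 = 21.6144.
Round 1 (the investor proposes): the founder can get 21.6144 next round, worth 0.86 × 21.6144 = 18.588384 now; the investor offers that and keeps 5.411616.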